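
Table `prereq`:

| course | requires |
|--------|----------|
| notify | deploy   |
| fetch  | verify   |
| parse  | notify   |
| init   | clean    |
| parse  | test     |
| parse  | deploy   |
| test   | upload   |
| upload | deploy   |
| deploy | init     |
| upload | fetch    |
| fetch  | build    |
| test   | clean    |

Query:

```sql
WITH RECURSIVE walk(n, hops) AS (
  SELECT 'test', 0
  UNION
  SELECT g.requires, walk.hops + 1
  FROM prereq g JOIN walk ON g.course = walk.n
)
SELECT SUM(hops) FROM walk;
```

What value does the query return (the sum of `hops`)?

Base: (test, hops=0).
Iteration 1: edges from {test} -> (clean, hops=1), (upload, hops=1).
Iteration 2: edges from {clean,upload} -> (deploy, hops=2), (fetch, hops=2).
Iteration 3: edges from {deploy,fetch} -> (build, hops=3), (init, hops=3), (verify, hops=3).
Iteration 4: edges from {build,init,verify} -> (clean, hops=4).
Iteration 5: no outgoing edges from {clean}; recursion stops.
SUM(hops) = 0 + 1 + 1 + 2 + 2 + 3 + 3 + 3 + 4 = 19.

19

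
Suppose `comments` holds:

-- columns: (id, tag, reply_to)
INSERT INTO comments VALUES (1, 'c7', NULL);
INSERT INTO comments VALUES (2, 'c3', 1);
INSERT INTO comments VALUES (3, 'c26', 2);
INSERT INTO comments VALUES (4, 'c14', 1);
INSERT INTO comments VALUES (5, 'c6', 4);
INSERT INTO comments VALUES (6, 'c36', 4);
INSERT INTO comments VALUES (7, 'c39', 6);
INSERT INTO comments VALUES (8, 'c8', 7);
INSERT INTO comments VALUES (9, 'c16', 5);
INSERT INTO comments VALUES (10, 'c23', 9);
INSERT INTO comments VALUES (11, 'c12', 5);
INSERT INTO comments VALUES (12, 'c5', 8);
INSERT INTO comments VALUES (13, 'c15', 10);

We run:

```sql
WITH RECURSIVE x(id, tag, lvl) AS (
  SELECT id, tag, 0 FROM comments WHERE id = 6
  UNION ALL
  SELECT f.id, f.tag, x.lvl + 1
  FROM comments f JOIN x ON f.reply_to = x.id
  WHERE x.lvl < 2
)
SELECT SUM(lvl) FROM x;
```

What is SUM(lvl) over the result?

Base: id=6 (c36) at lvl 0.
Iteration 1: rows with reply_to in {6} -> c39 (id 7, lvl 1).
Iteration 2: rows with reply_to in {7} -> c8 (id 8, lvl 2).
Iteration 3: lvl < 2 fails for all current rows; recursion stops.
SUM(lvl) = 0 + 1 + 2 = 3.

3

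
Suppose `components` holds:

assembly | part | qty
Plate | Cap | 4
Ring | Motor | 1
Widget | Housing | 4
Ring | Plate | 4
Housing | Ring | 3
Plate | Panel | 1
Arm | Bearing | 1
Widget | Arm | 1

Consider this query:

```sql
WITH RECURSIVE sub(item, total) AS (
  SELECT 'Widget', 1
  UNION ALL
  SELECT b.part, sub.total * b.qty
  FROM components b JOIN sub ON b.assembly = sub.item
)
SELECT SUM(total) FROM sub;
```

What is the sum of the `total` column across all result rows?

319

Base: (Widget, total=1).
Iteration 1: components of {Widget} -> Arm = 1*1 = 1, Housing = 1*4 = 4.
Iteration 2: components of {Arm,Housing} -> Bearing = 1*1 = 1, Ring = 4*3 = 12.
Iteration 3: components of {Bearing,Ring} -> Motor = 12*1 = 12, Plate = 12*4 = 48.
Iteration 4: components of {Motor,Plate} -> Cap = 48*4 = 192, Panel = 48*1 = 48.
Iteration 5: no further components; recursion stops.
SUM(total) = 1 + 4 + 1 + 12 + 1 + 48 + 12 + 48 + 192 = 319.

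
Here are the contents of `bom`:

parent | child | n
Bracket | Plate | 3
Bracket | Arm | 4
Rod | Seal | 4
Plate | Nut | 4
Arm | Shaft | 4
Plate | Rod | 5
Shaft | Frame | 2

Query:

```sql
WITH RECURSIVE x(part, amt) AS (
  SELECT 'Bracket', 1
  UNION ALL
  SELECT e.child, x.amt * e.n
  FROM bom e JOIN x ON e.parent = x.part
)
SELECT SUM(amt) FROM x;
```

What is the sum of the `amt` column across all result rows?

Base: (Bracket, amt=1).
Iteration 1: components of {Bracket} -> Arm = 1*4 = 4, Plate = 1*3 = 3.
Iteration 2: components of {Arm,Plate} -> Nut = 3*4 = 12, Rod = 3*5 = 15, Shaft = 4*4 = 16.
Iteration 3: components of {Nut,Rod,Shaft} -> Frame = 16*2 = 32, Seal = 15*4 = 60.
Iteration 4: no further components; recursion stops.
SUM(amt) = 1 + 4 + 3 + 16 + 15 + 12 + 32 + 60 = 143.

143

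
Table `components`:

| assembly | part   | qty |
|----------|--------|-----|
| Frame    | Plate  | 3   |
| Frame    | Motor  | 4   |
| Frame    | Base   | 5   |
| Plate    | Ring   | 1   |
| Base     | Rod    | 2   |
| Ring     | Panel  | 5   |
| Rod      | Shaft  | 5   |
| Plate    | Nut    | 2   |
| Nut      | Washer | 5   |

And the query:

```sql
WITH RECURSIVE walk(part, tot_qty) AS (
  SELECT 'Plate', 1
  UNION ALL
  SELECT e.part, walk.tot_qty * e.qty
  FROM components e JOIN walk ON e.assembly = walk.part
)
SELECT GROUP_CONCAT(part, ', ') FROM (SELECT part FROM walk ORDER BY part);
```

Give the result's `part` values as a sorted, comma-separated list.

Nut, Panel, Plate, Ring, Washer

Base: (Plate, tot_qty=1).
Iteration 1: components of {Plate} -> Nut = 1*2 = 2, Ring = 1*1 = 1.
Iteration 2: components of {Nut,Ring} -> Panel = 1*5 = 5, Washer = 2*5 = 10.
Iteration 3: no further components; recursion stops.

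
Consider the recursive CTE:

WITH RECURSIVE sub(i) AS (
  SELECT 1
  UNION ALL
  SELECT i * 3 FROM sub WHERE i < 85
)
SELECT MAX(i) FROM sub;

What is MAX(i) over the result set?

Base: i=1.
Iteration 1: 1 < 85 holds -> i = 1 * 3 = 3.
Iteration 2: 3 < 85 holds -> i = 3 * 3 = 9.
Iteration 3: 9 < 85 holds -> i = 9 * 3 = 27.
Iteration 4: 27 < 85 holds -> i = 27 * 3 = 81.
Iteration 5: 81 < 85 holds -> i = 81 * 3 = 243.
Iteration 6: 243 < 85 fails; recursion stops.
i values: 1, 3, 9, 27, 81, 243; the maximum is 243.

243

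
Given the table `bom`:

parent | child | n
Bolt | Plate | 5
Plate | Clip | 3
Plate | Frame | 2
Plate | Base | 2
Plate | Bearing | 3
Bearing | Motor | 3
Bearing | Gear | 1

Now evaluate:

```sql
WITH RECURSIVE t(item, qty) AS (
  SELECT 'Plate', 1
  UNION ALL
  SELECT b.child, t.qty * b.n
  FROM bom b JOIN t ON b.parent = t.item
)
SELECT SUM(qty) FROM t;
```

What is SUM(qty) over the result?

Base: (Plate, qty=1).
Iteration 1: components of {Plate} -> Base = 1*2 = 2, Bearing = 1*3 = 3, Clip = 1*3 = 3, Frame = 1*2 = 2.
Iteration 2: components of {Base,Bearing,Clip,Frame} -> Gear = 3*1 = 3, Motor = 3*3 = 9.
Iteration 3: no further components; recursion stops.
SUM(qty) = 1 + 3 + 2 + 2 + 3 + 9 + 3 = 23.

23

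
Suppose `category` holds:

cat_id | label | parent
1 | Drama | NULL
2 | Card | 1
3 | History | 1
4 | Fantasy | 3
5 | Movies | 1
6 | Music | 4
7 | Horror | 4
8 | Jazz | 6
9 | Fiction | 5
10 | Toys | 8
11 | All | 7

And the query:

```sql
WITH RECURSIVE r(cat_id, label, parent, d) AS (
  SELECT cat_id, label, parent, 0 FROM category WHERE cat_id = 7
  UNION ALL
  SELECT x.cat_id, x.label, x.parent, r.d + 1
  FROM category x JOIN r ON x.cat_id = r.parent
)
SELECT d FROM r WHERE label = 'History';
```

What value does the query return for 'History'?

2

Base: cat_id=7 (Horror), parent=4, d 0.
Iteration 1: join on cat_id=4 -> Fantasy (id 4, parent=3, d 1).
Iteration 2: join on cat_id=3 -> History (id 3, parent=1, d 2).
Iteration 3: join on cat_id=1 -> Drama (id 1, parent=NULL, d 3).
Iteration 4: parent is NULL; no match; recursion stops.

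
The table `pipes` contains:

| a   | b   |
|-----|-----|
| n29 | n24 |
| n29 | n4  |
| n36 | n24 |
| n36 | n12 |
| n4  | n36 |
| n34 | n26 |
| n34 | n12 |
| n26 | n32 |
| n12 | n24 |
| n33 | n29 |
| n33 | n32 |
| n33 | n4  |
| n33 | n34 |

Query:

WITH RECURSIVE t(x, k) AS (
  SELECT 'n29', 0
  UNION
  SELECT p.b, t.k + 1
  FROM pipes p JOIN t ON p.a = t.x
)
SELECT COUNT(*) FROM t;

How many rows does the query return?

Base: (n29, k=0).
Iteration 1: edges from {n29} -> (n24, k=1), (n4, k=1).
Iteration 2: edges from {n24,n4} -> (n36, k=2).
Iteration 3: edges from {n36} -> (n12, k=3), (n24, k=3).
Iteration 4: edges from {n12,n24} -> (n24, k=4).
Iteration 5: no outgoing edges from {n24}; recursion stops.
Total rows emitted: 7.

7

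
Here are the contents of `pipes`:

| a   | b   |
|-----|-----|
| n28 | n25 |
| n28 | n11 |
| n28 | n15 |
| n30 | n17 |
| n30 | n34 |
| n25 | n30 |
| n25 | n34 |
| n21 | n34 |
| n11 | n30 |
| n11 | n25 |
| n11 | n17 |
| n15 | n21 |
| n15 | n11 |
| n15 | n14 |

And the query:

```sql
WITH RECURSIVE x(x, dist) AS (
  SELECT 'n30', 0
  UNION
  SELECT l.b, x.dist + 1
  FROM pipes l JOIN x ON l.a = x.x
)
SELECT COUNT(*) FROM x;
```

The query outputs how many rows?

3

Base: (n30, dist=0).
Iteration 1: edges from {n30} -> (n17, dist=1), (n34, dist=1).
Iteration 2: no outgoing edges from {n17,n34}; recursion stops.
Total rows emitted: 3.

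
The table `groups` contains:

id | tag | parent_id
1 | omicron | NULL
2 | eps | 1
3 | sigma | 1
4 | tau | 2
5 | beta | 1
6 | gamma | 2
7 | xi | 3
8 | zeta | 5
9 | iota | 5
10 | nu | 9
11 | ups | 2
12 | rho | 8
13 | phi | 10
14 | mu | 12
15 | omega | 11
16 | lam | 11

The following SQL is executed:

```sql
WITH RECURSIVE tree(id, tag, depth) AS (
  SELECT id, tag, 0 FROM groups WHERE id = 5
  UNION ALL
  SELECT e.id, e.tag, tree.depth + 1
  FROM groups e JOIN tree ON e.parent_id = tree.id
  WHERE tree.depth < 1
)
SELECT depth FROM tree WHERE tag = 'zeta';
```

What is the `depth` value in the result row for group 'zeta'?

1

Base: id=5 (beta) at depth 0.
Iteration 1: rows with parent_id in {5} -> zeta (id 8, depth 1), iota (id 9, depth 1).
Iteration 2: depth < 1 fails for all current rows; recursion stops.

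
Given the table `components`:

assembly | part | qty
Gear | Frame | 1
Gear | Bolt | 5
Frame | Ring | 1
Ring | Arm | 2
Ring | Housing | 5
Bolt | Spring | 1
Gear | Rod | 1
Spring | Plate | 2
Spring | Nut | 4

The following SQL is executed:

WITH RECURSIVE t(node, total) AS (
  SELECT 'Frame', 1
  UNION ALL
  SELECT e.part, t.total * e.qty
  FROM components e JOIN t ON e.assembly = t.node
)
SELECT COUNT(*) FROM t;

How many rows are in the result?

Base: (Frame, total=1).
Iteration 1: components of {Frame} -> Ring = 1*1 = 1.
Iteration 2: components of {Ring} -> Arm = 1*2 = 2, Housing = 1*5 = 5.
Iteration 3: no further components; recursion stops.
Total rows emitted: 4.

4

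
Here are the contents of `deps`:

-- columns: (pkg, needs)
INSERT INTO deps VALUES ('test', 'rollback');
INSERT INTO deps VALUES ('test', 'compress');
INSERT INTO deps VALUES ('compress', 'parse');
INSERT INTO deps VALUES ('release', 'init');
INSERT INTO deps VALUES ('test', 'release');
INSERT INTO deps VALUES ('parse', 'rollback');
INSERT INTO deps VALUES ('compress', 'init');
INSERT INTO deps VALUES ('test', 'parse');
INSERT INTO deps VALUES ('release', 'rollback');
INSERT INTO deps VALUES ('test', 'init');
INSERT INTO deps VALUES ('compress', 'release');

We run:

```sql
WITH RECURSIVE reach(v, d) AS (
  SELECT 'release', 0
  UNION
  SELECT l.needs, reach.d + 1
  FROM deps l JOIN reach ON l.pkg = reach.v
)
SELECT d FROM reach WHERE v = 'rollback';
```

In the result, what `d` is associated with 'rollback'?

1

Base: (release, d=0).
Iteration 1: edges from {release} -> (init, d=1), (rollback, d=1).
Iteration 2: no outgoing edges from {init,rollback}; recursion stops.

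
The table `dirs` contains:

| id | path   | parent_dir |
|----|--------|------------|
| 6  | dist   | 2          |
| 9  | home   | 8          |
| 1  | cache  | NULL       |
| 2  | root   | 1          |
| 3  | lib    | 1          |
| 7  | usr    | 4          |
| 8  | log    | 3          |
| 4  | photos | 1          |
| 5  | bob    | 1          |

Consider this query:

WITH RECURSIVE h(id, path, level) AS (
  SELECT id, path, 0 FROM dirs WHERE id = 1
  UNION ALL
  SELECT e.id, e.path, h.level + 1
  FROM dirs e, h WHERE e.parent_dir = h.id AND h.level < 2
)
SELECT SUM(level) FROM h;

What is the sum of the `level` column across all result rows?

Base: id=1 (cache) at level 0.
Iteration 1: rows with parent_dir in {1} -> root (id 2, level 1), lib (id 3, level 1), photos (id 4, level 1), bob (id 5, level 1).
Iteration 2: rows with parent_dir in {2,3,4,5} -> dist (id 6, level 2), usr (id 7, level 2), log (id 8, level 2).
Iteration 3: level < 2 fails for all current rows; recursion stops.
SUM(level) = 0 + 1 + 1 + 1 + 1 + 2 + 2 + 2 = 10.

10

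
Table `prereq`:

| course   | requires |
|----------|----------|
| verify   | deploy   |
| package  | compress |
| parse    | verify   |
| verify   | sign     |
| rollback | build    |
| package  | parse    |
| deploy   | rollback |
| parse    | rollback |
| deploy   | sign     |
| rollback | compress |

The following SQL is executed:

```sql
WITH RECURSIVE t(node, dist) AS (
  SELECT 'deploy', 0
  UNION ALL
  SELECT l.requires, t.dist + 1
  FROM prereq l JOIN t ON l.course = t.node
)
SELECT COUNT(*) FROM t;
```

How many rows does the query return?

Base: (deploy, dist=0).
Iteration 1: edges from {deploy} -> (rollback, dist=1), (sign, dist=1).
Iteration 2: edges from {rollback,sign} -> (build, dist=2), (compress, dist=2).
Iteration 3: no outgoing edges from {build,compress}; recursion stops.
Total rows emitted: 5.

5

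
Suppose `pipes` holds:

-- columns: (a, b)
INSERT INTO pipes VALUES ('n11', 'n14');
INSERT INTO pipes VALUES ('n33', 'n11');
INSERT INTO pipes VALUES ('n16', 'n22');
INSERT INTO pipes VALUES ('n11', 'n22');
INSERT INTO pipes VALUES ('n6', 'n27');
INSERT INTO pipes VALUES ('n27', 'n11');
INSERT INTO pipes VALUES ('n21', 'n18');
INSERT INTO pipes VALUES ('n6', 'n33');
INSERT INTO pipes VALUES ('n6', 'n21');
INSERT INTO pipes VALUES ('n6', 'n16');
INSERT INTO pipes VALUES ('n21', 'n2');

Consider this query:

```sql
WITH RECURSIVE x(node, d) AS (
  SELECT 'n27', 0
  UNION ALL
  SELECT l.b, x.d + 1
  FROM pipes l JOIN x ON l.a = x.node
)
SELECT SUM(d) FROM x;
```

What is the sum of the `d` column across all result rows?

5

Base: (n27, d=0).
Iteration 1: edges from {n27} -> (n11, d=1).
Iteration 2: edges from {n11} -> (n14, d=2), (n22, d=2).
Iteration 3: no outgoing edges from {n14,n22}; recursion stops.
SUM(d) = 0 + 1 + 2 + 2 = 5.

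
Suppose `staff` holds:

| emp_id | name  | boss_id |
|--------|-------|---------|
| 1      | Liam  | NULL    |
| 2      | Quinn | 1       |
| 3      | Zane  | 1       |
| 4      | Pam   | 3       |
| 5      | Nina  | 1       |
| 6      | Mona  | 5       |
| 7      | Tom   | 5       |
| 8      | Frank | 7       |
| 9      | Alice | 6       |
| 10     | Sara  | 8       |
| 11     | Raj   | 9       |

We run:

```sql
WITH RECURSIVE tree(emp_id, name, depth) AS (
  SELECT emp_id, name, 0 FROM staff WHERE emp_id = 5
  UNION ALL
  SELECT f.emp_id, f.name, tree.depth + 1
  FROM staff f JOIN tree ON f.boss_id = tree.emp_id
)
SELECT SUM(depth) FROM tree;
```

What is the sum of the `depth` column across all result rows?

12

Base: emp_id=5 (Nina) at depth 0.
Iteration 1: rows with boss_id in {5} -> Mona (id 6, depth 1), Tom (id 7, depth 1).
Iteration 2: rows with boss_id in {6,7} -> Frank (id 8, depth 2), Alice (id 9, depth 2).
Iteration 3: rows with boss_id in {8,9} -> Sara (id 10, depth 3), Raj (id 11, depth 3).
Iteration 4: no rows with boss_id in {10,11}; recursion stops.
SUM(depth) = 0 + 1 + 1 + 2 + 2 + 3 + 3 = 12.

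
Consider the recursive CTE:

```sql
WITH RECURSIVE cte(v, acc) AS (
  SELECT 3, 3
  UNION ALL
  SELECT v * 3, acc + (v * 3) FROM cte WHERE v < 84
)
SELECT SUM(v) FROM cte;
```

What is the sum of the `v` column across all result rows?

Base: v=3, acc=3.
Iteration 1: 3 < 84 holds -> v = 3 * 3 = 9, acc = 3 + 9 = 12.
Iteration 2: 9 < 84 holds -> v = 9 * 3 = 27, acc = 12 + 27 = 39.
Iteration 3: 27 < 84 holds -> v = 27 * 3 = 81, acc = 39 + 81 = 120.
Iteration 4: 81 < 84 holds -> v = 81 * 3 = 243, acc = 120 + 243 = 363.
Iteration 5: 243 < 84 fails; recursion stops.
SUM(v) = 3 + 9 + 27 + 81 + 243 = 363.

363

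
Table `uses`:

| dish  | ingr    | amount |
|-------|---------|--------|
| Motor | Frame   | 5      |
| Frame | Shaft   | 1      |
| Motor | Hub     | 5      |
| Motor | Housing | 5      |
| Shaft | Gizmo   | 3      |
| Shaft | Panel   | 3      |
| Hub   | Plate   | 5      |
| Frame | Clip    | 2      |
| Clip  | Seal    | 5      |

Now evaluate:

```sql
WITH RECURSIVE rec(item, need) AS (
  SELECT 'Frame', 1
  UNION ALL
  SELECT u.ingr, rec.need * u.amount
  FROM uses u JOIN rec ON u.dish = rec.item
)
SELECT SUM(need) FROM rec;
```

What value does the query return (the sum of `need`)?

20

Base: (Frame, need=1).
Iteration 1: components of {Frame} -> Clip = 1*2 = 2, Shaft = 1*1 = 1.
Iteration 2: components of {Clip,Shaft} -> Gizmo = 1*3 = 3, Panel = 1*3 = 3, Seal = 2*5 = 10.
Iteration 3: no further components; recursion stops.
SUM(need) = 1 + 1 + 2 + 3 + 3 + 10 = 20.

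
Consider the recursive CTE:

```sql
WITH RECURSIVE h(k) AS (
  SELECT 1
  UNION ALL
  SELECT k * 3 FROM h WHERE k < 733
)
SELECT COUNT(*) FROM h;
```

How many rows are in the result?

Base: k=1.
Iteration 1: 1 < 733 holds -> k = 1 * 3 = 3.
Iteration 2: 3 < 733 holds -> k = 3 * 3 = 9.
Iteration 3: 9 < 733 holds -> k = 9 * 3 = 27.
Iteration 4: 27 < 733 holds -> k = 27 * 3 = 81.
Iteration 5: 81 < 733 holds -> k = 81 * 3 = 243.
Iteration 6: 243 < 733 holds -> k = 243 * 3 = 729.
Iteration 7: 729 < 733 holds -> k = 729 * 3 = 2187.
Iteration 8: 2187 < 733 fails; recursion stops.
Total rows emitted: 8.

8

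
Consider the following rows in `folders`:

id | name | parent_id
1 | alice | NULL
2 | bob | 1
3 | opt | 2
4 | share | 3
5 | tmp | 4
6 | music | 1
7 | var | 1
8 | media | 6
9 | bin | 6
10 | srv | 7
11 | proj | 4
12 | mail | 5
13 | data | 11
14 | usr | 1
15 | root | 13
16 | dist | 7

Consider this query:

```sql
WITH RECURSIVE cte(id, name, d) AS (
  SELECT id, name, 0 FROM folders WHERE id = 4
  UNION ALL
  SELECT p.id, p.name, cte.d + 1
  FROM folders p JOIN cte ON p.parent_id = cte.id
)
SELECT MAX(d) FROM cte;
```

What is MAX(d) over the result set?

Base: id=4 (share) at d 0.
Iteration 1: rows with parent_id in {4} -> tmp (id 5, d 1), proj (id 11, d 1).
Iteration 2: rows with parent_id in {5,11} -> mail (id 12, d 2), data (id 13, d 2).
Iteration 3: rows with parent_id in {12,13} -> root (id 15, d 3).
Iteration 4: no rows with parent_id in {15}; recursion stops.
d values: 0, 1, 1, 2, 2, 3; the maximum is 3.

3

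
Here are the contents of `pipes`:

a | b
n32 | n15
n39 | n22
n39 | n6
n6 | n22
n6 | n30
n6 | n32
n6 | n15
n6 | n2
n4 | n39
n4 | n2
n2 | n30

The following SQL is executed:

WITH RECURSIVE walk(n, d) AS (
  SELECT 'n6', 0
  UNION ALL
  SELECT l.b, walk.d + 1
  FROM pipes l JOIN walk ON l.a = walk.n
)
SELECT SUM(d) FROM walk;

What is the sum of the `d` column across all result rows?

9

Base: (n6, d=0).
Iteration 1: edges from {n6} -> (n15, d=1), (n2, d=1), (n22, d=1), (n30, d=1), (n32, d=1).
Iteration 2: edges from {n15,n2,n22,n30,n32} -> (n15, d=2), (n30, d=2).
Iteration 3: no outgoing edges from {n15,n30}; recursion stops.
SUM(d) = 0 + 1 + 1 + 1 + 1 + 1 + 2 + 2 = 9.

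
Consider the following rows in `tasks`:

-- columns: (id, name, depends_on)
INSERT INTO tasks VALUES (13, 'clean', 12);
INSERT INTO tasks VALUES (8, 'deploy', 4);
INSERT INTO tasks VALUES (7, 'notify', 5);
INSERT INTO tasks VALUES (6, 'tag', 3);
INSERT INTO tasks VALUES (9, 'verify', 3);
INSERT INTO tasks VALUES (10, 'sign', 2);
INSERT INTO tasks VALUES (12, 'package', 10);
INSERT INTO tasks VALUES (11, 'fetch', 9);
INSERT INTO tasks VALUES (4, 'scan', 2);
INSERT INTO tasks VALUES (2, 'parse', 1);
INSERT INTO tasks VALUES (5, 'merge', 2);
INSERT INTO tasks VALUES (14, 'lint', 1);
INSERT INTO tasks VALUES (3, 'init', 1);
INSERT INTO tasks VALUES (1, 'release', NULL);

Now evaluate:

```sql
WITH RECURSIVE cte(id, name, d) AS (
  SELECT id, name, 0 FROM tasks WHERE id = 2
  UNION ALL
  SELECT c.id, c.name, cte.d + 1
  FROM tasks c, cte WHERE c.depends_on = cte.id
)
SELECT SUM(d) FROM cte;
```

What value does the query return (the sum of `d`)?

Base: id=2 (parse) at d 0.
Iteration 1: rows with depends_on in {2} -> scan (id 4, d 1), merge (id 5, d 1), sign (id 10, d 1).
Iteration 2: rows with depends_on in {4,5,10} -> notify (id 7, d 2), deploy (id 8, d 2), package (id 12, d 2).
Iteration 3: rows with depends_on in {7,8,12} -> clean (id 13, d 3).
Iteration 4: no rows with depends_on in {13}; recursion stops.
SUM(d) = 0 + 1 + 1 + 1 + 2 + 2 + 2 + 3 = 12.

12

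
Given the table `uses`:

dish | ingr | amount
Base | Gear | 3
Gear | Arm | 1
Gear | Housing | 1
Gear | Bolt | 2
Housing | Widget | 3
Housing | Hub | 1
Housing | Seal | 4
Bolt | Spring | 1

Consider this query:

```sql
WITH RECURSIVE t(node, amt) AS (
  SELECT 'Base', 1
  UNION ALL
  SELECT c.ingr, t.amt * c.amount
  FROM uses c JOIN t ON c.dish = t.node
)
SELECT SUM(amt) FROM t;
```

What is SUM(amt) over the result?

Base: (Base, amt=1).
Iteration 1: components of {Base} -> Gear = 1*3 = 3.
Iteration 2: components of {Gear} -> Arm = 3*1 = 3, Bolt = 3*2 = 6, Housing = 3*1 = 3.
Iteration 3: components of {Arm,Bolt,Housing} -> Hub = 3*1 = 3, Seal = 3*4 = 12, Spring = 6*1 = 6, Widget = 3*3 = 9.
Iteration 4: no further components; recursion stops.
SUM(amt) = 1 + 3 + 3 + 3 + 6 + 9 + 3 + 12 + 6 = 46.

46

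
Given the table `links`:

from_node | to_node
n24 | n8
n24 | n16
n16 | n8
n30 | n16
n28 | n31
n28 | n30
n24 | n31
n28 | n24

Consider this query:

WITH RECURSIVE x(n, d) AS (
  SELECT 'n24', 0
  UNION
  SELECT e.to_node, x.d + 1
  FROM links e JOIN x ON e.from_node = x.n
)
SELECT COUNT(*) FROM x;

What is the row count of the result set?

Base: (n24, d=0).
Iteration 1: edges from {n24} -> (n16, d=1), (n31, d=1), (n8, d=1).
Iteration 2: edges from {n16,n31,n8} -> (n8, d=2).
Iteration 3: no outgoing edges from {n8}; recursion stops.
Total rows emitted: 5.

5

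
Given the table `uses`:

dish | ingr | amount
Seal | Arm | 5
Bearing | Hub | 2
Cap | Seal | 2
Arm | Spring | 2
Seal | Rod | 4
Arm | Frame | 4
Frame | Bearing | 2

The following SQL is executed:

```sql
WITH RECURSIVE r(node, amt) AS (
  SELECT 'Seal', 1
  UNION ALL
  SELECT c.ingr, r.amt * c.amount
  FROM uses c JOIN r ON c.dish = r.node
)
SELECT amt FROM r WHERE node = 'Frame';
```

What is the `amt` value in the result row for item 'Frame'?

20

Base: (Seal, amt=1).
Iteration 1: components of {Seal} -> Arm = 1*5 = 5, Rod = 1*4 = 4.
Iteration 2: components of {Arm,Rod} -> Frame = 5*4 = 20, Spring = 5*2 = 10.
Iteration 3: components of {Frame,Spring} -> Bearing = 20*2 = 40.
Iteration 4: components of {Bearing} -> Hub = 40*2 = 80.
Iteration 5: no further components; recursion stops.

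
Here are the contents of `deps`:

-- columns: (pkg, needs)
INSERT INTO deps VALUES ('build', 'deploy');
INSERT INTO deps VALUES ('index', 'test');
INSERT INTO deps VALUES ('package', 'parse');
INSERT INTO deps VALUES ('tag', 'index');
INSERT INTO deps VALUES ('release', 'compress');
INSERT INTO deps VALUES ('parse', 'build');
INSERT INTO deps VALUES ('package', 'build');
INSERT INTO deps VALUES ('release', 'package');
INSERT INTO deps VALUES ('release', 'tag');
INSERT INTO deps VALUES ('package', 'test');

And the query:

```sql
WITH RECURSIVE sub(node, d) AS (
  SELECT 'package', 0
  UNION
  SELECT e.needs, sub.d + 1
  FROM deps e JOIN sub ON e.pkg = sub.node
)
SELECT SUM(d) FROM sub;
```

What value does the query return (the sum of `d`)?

Base: (package, d=0).
Iteration 1: edges from {package} -> (build, d=1), (parse, d=1), (test, d=1).
Iteration 2: edges from {build,parse,test} -> (build, d=2), (deploy, d=2).
Iteration 3: edges from {build,deploy} -> (deploy, d=3).
Iteration 4: no outgoing edges from {deploy}; recursion stops.
SUM(d) = 0 + 1 + 1 + 1 + 2 + 2 + 3 = 10.

10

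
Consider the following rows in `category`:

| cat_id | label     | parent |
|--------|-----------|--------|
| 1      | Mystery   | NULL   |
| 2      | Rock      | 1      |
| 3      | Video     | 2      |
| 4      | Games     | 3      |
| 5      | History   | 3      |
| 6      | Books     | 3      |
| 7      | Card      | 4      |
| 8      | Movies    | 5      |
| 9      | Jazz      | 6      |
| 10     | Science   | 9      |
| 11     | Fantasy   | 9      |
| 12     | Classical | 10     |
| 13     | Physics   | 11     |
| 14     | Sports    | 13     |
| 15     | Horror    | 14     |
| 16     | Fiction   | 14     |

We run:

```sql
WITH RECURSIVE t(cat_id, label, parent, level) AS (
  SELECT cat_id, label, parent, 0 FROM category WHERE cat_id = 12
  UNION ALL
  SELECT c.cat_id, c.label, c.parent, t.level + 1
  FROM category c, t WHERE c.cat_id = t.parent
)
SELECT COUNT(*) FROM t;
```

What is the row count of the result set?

Base: cat_id=12 (Classical), parent=10, level 0.
Iteration 1: join on cat_id=10 -> Science (id 10, parent=9, level 1).
Iteration 2: join on cat_id=9 -> Jazz (id 9, parent=6, level 2).
Iteration 3: join on cat_id=6 -> Books (id 6, parent=3, level 3).
Iteration 4: join on cat_id=3 -> Video (id 3, parent=2, level 4).
Iteration 5: join on cat_id=2 -> Rock (id 2, parent=1, level 5).
Iteration 6: join on cat_id=1 -> Mystery (id 1, parent=NULL, level 6).
Iteration 7: parent is NULL; no match; recursion stops.
Total rows emitted: 7.

7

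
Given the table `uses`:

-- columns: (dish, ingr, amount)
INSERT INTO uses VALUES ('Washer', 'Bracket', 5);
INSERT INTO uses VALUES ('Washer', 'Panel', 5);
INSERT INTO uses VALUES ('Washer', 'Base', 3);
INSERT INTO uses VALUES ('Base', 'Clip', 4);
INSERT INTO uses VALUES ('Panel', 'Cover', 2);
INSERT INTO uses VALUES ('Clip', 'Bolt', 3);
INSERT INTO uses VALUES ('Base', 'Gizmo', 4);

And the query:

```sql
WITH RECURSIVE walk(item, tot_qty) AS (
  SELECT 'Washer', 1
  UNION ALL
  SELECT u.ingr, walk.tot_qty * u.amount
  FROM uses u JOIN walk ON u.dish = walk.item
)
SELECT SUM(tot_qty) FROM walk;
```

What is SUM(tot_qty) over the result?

84

Base: (Washer, tot_qty=1).
Iteration 1: components of {Washer} -> Base = 1*3 = 3, Bracket = 1*5 = 5, Panel = 1*5 = 5.
Iteration 2: components of {Base,Bracket,Panel} -> Clip = 3*4 = 12, Cover = 5*2 = 10, Gizmo = 3*4 = 12.
Iteration 3: components of {Clip,Cover,Gizmo} -> Bolt = 12*3 = 36.
Iteration 4: no further components; recursion stops.
SUM(tot_qty) = 1 + 5 + 5 + 3 + 10 + 12 + 12 + 36 = 84.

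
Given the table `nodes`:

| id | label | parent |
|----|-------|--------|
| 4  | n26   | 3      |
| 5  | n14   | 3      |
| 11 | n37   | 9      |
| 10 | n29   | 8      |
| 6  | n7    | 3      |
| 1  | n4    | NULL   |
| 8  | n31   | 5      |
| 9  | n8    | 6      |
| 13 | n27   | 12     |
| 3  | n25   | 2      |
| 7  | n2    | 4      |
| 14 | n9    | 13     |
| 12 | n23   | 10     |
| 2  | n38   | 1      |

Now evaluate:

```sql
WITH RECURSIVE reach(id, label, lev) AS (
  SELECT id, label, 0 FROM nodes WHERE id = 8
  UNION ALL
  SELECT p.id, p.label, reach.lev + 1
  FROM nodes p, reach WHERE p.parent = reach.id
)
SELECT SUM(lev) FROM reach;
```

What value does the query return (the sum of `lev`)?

10

Base: id=8 (n31) at lev 0.
Iteration 1: rows with parent in {8} -> n29 (id 10, lev 1).
Iteration 2: rows with parent in {10} -> n23 (id 12, lev 2).
Iteration 3: rows with parent in {12} -> n27 (id 13, lev 3).
Iteration 4: rows with parent in {13} -> n9 (id 14, lev 4).
Iteration 5: no rows with parent in {14}; recursion stops.
SUM(lev) = 0 + 1 + 2 + 3 + 4 = 10.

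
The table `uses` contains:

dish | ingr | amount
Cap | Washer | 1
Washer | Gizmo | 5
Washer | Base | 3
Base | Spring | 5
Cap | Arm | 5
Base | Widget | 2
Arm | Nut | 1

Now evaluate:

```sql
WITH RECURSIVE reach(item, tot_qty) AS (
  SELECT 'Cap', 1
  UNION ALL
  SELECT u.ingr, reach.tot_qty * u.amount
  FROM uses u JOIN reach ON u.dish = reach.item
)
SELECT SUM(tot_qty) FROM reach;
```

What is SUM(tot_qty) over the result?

Base: (Cap, tot_qty=1).
Iteration 1: components of {Cap} -> Arm = 1*5 = 5, Washer = 1*1 = 1.
Iteration 2: components of {Arm,Washer} -> Base = 1*3 = 3, Gizmo = 1*5 = 5, Nut = 5*1 = 5.
Iteration 3: components of {Base,Gizmo,Nut} -> Spring = 3*5 = 15, Widget = 3*2 = 6.
Iteration 4: no further components; recursion stops.
SUM(tot_qty) = 1 + 1 + 5 + 5 + 3 + 5 + 15 + 6 = 41.

41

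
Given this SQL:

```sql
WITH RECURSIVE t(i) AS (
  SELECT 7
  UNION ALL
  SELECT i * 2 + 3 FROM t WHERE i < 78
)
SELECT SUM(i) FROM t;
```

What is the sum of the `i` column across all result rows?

Base: i=7.
Iteration 1: 7 < 78 holds -> i = 7 * 2 + 3 = 17.
Iteration 2: 17 < 78 holds -> i = 17 * 2 + 3 = 37.
Iteration 3: 37 < 78 holds -> i = 37 * 2 + 3 = 77.
Iteration 4: 77 < 78 holds -> i = 77 * 2 + 3 = 157.
Iteration 5: 157 < 78 fails; recursion stops.
SUM(i) = 7 + 17 + 37 + 77 + 157 = 295.

295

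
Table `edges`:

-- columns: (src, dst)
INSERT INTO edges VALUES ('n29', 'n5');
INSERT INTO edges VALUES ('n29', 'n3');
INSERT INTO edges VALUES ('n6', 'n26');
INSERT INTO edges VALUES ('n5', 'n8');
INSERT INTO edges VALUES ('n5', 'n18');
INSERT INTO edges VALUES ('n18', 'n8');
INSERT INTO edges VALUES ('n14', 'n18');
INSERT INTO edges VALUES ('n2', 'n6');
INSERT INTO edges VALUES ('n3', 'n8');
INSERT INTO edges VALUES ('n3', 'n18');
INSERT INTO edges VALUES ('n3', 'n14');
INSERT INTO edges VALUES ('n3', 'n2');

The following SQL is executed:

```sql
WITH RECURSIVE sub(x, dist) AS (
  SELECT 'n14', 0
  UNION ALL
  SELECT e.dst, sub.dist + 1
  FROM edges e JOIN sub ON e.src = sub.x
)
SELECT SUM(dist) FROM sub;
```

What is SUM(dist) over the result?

3

Base: (n14, dist=0).
Iteration 1: edges from {n14} -> (n18, dist=1).
Iteration 2: edges from {n18} -> (n8, dist=2).
Iteration 3: no outgoing edges from {n8}; recursion stops.
SUM(dist) = 0 + 1 + 2 = 3.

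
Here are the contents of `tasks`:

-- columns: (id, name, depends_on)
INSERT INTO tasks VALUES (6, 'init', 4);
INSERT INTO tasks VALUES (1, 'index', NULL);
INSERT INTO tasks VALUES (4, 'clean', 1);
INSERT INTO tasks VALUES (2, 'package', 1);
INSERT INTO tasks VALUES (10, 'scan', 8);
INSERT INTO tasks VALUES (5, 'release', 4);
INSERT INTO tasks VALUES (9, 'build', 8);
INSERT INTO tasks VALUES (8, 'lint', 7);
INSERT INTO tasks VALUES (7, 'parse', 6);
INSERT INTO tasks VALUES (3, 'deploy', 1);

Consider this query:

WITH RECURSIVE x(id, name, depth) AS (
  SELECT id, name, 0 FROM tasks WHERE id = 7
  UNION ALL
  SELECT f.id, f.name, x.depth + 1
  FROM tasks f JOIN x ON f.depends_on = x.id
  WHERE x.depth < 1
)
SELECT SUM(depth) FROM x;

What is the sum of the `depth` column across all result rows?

1

Base: id=7 (parse) at depth 0.
Iteration 1: rows with depends_on in {7} -> lint (id 8, depth 1).
Iteration 2: depth < 1 fails for all current rows; recursion stops.
SUM(depth) = 0 + 1 = 1.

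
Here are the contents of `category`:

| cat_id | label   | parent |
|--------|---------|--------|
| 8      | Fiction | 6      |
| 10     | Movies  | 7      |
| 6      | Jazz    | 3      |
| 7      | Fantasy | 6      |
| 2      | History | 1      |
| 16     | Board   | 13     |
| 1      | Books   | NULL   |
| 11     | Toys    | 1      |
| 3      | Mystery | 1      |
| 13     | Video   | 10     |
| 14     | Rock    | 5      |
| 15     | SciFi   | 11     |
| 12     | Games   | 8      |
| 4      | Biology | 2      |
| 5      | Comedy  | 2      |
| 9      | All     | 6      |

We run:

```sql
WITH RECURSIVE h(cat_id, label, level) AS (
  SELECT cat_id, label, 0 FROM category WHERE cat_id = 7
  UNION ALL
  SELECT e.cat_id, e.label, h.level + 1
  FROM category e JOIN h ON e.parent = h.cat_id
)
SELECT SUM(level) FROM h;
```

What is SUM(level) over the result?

6

Base: cat_id=7 (Fantasy) at level 0.
Iteration 1: rows with parent in {7} -> Movies (id 10, level 1).
Iteration 2: rows with parent in {10} -> Video (id 13, level 2).
Iteration 3: rows with parent in {13} -> Board (id 16, level 3).
Iteration 4: no rows with parent in {16}; recursion stops.
SUM(level) = 0 + 1 + 2 + 3 = 6.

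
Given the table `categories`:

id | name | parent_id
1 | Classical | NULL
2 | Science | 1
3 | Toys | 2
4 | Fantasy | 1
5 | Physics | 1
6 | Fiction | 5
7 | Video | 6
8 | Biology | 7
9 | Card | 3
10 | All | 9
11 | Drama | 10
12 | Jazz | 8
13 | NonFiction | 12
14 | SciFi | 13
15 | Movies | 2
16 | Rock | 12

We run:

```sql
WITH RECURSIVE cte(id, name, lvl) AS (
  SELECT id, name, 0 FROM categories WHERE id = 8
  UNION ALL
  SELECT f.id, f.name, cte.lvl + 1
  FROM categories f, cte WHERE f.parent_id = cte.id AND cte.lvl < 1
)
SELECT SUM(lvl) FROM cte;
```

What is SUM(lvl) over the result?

Base: id=8 (Biology) at lvl 0.
Iteration 1: rows with parent_id in {8} -> Jazz (id 12, lvl 1).
Iteration 2: lvl < 1 fails for all current rows; recursion stops.
SUM(lvl) = 0 + 1 = 1.

1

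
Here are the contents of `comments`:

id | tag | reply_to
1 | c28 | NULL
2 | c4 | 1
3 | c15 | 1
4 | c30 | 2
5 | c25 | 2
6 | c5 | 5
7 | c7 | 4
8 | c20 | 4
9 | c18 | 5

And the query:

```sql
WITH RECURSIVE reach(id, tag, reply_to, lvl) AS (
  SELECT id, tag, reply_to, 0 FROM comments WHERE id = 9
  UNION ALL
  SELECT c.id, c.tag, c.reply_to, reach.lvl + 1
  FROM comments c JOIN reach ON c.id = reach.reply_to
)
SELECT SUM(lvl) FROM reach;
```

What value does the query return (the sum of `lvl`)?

Base: id=9 (c18), reply_to=5, lvl 0.
Iteration 1: join on id=5 -> c25 (id 5, reply_to=2, lvl 1).
Iteration 2: join on id=2 -> c4 (id 2, reply_to=1, lvl 2).
Iteration 3: join on id=1 -> c28 (id 1, reply_to=NULL, lvl 3).
Iteration 4: reply_to is NULL; no match; recursion stops.
SUM(lvl) = 0 + 1 + 2 + 3 = 6.

6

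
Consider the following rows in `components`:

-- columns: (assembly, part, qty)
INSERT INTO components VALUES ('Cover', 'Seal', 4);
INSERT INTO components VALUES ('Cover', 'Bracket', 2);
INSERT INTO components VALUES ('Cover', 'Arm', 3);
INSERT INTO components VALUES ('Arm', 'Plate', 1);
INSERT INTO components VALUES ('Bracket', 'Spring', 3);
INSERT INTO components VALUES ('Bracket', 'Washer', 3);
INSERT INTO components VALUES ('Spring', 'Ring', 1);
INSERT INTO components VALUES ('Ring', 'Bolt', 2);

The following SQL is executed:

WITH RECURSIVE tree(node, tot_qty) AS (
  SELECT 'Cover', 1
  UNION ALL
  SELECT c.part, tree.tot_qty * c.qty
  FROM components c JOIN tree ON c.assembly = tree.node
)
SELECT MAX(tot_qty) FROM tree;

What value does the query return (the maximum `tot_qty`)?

12

Base: (Cover, tot_qty=1).
Iteration 1: components of {Cover} -> Arm = 1*3 = 3, Bracket = 1*2 = 2, Seal = 1*4 = 4.
Iteration 2: components of {Arm,Bracket,Seal} -> Plate = 3*1 = 3, Spring = 2*3 = 6, Washer = 2*3 = 6.
Iteration 3: components of {Plate,Spring,Washer} -> Ring = 6*1 = 6.
Iteration 4: components of {Ring} -> Bolt = 6*2 = 12.
Iteration 5: no further components; recursion stops.
tot_qty values: 1, 4, 2, 3, 6, 6, 3, 6, 12; the maximum is 12.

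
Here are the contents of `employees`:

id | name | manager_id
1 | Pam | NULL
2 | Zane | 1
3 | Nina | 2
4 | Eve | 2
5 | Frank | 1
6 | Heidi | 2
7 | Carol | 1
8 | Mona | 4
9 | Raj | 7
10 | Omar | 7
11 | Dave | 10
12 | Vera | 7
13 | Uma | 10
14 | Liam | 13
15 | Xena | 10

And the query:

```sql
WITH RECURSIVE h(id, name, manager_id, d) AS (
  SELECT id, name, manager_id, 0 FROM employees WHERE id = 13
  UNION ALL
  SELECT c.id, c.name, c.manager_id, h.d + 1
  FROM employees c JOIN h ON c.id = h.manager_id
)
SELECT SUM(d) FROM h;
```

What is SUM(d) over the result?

6

Base: id=13 (Uma), manager_id=10, d 0.
Iteration 1: join on id=10 -> Omar (id 10, manager_id=7, d 1).
Iteration 2: join on id=7 -> Carol (id 7, manager_id=1, d 2).
Iteration 3: join on id=1 -> Pam (id 1, manager_id=NULL, d 3).
Iteration 4: manager_id is NULL; no match; recursion stops.
SUM(d) = 0 + 1 + 2 + 3 = 6.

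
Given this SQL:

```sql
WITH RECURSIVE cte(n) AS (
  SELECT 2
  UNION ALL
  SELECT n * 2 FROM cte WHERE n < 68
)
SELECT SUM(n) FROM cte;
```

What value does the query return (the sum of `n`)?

Base: n=2.
Iteration 1: 2 < 68 holds -> n = 2 * 2 = 4.
Iteration 2: 4 < 68 holds -> n = 4 * 2 = 8.
Iteration 3: 8 < 68 holds -> n = 8 * 2 = 16.
Iteration 4: 16 < 68 holds -> n = 16 * 2 = 32.
Iteration 5: 32 < 68 holds -> n = 32 * 2 = 64.
Iteration 6: 64 < 68 holds -> n = 64 * 2 = 128.
Iteration 7: 128 < 68 fails; recursion stops.
SUM(n) = 2 + 4 + 8 + 16 + 32 + 64 + 128 = 254.

254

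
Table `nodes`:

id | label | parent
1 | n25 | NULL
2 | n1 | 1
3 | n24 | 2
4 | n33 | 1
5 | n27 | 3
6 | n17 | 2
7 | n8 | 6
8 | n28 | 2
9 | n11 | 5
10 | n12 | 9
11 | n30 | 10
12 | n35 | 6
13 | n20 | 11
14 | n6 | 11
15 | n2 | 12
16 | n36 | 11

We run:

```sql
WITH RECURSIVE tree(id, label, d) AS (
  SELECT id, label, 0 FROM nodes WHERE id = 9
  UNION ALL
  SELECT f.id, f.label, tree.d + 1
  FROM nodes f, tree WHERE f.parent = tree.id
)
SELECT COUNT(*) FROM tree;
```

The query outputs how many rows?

Base: id=9 (n11) at d 0.
Iteration 1: rows with parent in {9} -> n12 (id 10, d 1).
Iteration 2: rows with parent in {10} -> n30 (id 11, d 2).
Iteration 3: rows with parent in {11} -> n20 (id 13, d 3), n6 (id 14, d 3), n36 (id 16, d 3).
Iteration 4: no rows with parent in {13,14,16}; recursion stops.
Total rows emitted: 6.

6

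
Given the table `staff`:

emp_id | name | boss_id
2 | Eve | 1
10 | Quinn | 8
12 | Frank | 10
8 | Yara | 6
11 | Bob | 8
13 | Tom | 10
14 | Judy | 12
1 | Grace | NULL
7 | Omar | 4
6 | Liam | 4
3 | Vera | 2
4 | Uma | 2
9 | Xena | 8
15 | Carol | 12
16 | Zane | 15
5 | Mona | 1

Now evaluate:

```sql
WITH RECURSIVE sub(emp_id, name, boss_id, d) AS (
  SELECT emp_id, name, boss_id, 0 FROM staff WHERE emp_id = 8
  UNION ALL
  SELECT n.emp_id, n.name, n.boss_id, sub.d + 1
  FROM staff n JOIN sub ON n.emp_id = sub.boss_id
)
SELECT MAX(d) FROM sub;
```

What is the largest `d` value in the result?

4

Base: emp_id=8 (Yara), boss_id=6, d 0.
Iteration 1: join on emp_id=6 -> Liam (id 6, boss_id=4, d 1).
Iteration 2: join on emp_id=4 -> Uma (id 4, boss_id=2, d 2).
Iteration 3: join on emp_id=2 -> Eve (id 2, boss_id=1, d 3).
Iteration 4: join on emp_id=1 -> Grace (id 1, boss_id=NULL, d 4).
Iteration 5: boss_id is NULL; no match; recursion stops.
d values: 0, 1, 2, 3, 4; the maximum is 4.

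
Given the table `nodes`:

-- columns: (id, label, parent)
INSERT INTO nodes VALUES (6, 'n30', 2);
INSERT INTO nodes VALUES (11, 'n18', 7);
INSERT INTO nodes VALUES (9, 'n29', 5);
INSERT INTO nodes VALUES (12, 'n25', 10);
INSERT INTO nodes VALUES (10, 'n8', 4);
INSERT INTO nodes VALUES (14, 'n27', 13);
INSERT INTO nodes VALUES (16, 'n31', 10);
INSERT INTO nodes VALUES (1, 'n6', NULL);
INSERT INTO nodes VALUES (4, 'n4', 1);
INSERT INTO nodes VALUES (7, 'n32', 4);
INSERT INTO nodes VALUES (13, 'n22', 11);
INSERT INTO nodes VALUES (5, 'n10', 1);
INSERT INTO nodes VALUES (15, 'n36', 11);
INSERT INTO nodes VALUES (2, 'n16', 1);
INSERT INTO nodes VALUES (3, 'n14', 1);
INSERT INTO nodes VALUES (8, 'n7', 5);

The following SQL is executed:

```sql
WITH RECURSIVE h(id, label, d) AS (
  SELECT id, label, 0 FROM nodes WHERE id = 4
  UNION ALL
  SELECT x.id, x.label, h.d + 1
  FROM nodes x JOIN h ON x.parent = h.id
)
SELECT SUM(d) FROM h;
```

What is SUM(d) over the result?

Base: id=4 (n4) at d 0.
Iteration 1: rows with parent in {4} -> n32 (id 7, d 1), n8 (id 10, d 1).
Iteration 2: rows with parent in {7,10} -> n18 (id 11, d 2), n25 (id 12, d 2), n31 (id 16, d 2).
Iteration 3: rows with parent in {11,12,16} -> n22 (id 13, d 3), n36 (id 15, d 3).
Iteration 4: rows with parent in {13,15} -> n27 (id 14, d 4).
Iteration 5: no rows with parent in {14}; recursion stops.
SUM(d) = 0 + 1 + 1 + 2 + 2 + 2 + 3 + 3 + 4 = 18.

18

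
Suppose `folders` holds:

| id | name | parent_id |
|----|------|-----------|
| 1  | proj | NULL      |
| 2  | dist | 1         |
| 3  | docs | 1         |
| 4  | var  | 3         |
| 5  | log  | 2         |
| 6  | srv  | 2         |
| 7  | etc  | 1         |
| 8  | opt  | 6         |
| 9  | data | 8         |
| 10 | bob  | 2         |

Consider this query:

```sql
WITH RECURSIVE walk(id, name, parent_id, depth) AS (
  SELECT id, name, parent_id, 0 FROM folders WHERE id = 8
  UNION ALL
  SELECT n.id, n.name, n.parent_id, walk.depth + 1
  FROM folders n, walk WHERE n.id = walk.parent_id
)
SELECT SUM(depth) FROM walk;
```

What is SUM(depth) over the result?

6

Base: id=8 (opt), parent_id=6, depth 0.
Iteration 1: join on id=6 -> srv (id 6, parent_id=2, depth 1).
Iteration 2: join on id=2 -> dist (id 2, parent_id=1, depth 2).
Iteration 3: join on id=1 -> proj (id 1, parent_id=NULL, depth 3).
Iteration 4: parent_id is NULL; no match; recursion stops.
SUM(depth) = 0 + 1 + 2 + 3 = 6.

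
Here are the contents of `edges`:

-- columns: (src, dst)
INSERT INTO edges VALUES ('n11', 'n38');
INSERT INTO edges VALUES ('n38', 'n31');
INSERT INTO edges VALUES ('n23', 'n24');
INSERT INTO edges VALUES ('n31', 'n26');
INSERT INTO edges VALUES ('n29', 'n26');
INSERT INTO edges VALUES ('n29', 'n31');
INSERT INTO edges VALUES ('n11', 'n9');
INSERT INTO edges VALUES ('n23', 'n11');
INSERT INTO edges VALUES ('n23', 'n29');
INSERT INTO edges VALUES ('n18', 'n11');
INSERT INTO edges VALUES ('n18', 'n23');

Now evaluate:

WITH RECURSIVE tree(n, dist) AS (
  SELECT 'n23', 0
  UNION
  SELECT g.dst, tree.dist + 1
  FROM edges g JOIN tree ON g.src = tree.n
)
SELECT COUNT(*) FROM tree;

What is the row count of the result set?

Base: (n23, dist=0).
Iteration 1: edges from {n23} -> (n11, dist=1), (n24, dist=1), (n29, dist=1).
Iteration 2: edges from {n11,n24,n29} -> (n26, dist=2), (n31, dist=2), (n38, dist=2), (n9, dist=2).
Iteration 3: edges from {n26,n31,n38,n9} -> (n26, dist=3), (n31, dist=3).
Iteration 4: edges from {n26,n31} -> (n26, dist=4).
Iteration 5: no outgoing edges from {n26}; recursion stops.
Total rows emitted: 11.

11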